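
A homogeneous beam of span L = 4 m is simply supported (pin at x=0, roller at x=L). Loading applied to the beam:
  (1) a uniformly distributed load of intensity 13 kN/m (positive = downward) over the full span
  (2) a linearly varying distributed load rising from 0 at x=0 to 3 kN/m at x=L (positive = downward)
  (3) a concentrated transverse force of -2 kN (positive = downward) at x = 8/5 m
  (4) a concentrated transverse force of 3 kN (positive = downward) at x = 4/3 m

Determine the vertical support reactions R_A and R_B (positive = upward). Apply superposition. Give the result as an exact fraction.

R_A = 144/5 kN, R_B = 151/5 kN

Load 1 — uniform load w=13 kN/m over full span:
  R_A = wL/2 = 13·4/2 = 26 kN
  R_B = wL/2 = 13·4/2 = 26 kN
Load 2 — triangular load w₀=3 kN/m (0→w₀ over full span):
  R_A = w₀L/6 = 3·4/6 = 2 kN
  R_B = w₀L/3 = 3·4/3 = 4 kN
Load 3 — point force P=-2 kN at a=8/5 m (b=L-a=12/5):
  R_A = Pb/L = (-2)·(12/5)/4 = -6/5 kN
  R_B = Pa/L = (-2)·(8/5)/4 = -4/5 kN
Load 4 — point force P=3 kN at a=4/3 m (b=L-a=8/3):
  R_A = Pb/L = 3·(8/3)/4 = 2 kN
  R_B = Pa/L = 3·(4/3)/4 = 1 kN
Superposition: R_A = 144/5 kN, R_B = 151/5 kN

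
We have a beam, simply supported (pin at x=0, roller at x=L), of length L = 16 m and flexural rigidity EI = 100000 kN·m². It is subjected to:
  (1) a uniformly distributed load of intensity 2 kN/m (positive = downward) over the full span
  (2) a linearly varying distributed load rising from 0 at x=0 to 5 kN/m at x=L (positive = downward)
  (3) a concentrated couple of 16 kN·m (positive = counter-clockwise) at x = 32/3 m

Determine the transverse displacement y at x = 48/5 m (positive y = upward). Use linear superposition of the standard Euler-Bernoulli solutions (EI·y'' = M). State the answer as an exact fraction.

y(48/5) = -373056/9765625 m

Load 1 — uniform load w=2 kN/m over full span:
  y_1 = -wx(L³-2Lx²+x³)/(24EI) = -2·(48/5)·(16³-2·16·(48/5)²+(48/5)³)/(24·100000) = -31744/1953125 m
Load 2 — triangular load w₀=5 kN/m (0→w₀ over full span):
  y_2 = -w₀x(7L⁴-10L²x²+3x⁴)/(360LEI) = -5·(48/5)·(7·16⁴-10·16²·(48/5)²+3·(48/5)⁴)/(360·16·100000) = -606208/29296875 m
Load 3 — applied couple M₀=16 kN·m at a=32/3 m (b=L-a=16/3):
  y_3 = (M₀x³/(6L)+C₁x)/EI  [x≤a] with C₁=M₀(3b²-L²)/(6L)=-256/9 = (16·(48/5)³/(6·16)+(-256/9)·(48/5))/100000 = -1472/1171875 m
Superposition: y = Σ y_i = -373056/9765625 m ≈ -0.038201 m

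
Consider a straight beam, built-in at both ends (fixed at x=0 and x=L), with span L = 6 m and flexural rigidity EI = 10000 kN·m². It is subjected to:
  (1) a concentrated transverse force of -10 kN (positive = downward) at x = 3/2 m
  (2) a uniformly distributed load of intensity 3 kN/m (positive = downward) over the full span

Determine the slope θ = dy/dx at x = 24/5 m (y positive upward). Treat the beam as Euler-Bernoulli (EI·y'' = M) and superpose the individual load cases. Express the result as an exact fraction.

θ(24/5) = 1467/5000000 rad

Load 1 — point force P=-10 kN at a=3/2 m (b=L-a=9/2):
  θ_1 = Pa²(L-x)(2bL-(3b+a)(L-x))/(2L³EI)  [x>a] = (-10)·(3/2)²·(6-(24/5))·(2·(9/2)·6-(3·(9/2)+(3/2))·(6-(24/5)))/(2·6³·10000) = -9/40000 rad
Load 2 — uniform load w=3 kN/m over full span:
  θ_2 = -wx(L-x)(L-2x)/(12EI) = -3·(24/5)·(6-(24/5))·(6-2·(24/5))/(12·10000) = 81/156250 rad
Superposition: θ = Σ θ_i = 1467/5000000 rad ≈ 0.000293 rad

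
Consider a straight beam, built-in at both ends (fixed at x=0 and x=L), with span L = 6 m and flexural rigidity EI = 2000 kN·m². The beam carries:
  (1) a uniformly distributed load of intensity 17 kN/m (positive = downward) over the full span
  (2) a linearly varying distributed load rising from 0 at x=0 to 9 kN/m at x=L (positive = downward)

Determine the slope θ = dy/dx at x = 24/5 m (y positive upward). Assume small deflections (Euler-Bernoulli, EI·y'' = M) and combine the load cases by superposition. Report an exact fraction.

θ(24/5) = 2943/156250 rad

Load 1 — uniform load w=17 kN/m over full span:
  θ_1 = -wx(L-x)(L-2x)/(12EI) = -17·(24/5)·(6-(24/5))·(6-2·(24/5))/(12·2000) = 459/31250 rad
Load 2 — triangular load w₀=9 kN/m (0→w₀ over full span):
  θ_2 = -w₀(2x(L-x)(L-2x)(x+2L)+x²(L-x)²)/(120LEI) = -9·(2·(24/5)·(6-(24/5))·(6-2·(24/5))·((24/5)+2·6)+(24/5)²·(6-(24/5))²)/(120·6·2000) = 324/78125 rad
Superposition: θ = Σ θ_i = 2943/156250 rad ≈ 0.018835 rad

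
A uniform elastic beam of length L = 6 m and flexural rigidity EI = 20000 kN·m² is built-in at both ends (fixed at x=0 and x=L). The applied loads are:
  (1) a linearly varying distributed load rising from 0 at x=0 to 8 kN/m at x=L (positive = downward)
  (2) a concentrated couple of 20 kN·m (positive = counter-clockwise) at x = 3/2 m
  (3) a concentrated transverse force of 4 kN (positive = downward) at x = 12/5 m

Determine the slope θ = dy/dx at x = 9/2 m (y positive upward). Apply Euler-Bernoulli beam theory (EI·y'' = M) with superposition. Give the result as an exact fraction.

θ(9/2) = 7269/40000000 rad

Load 1 — triangular load w₀=8 kN/m (0→w₀ over full span):
  θ_1 = -w₀(2x(L-x)(L-2x)(x+2L)+x²(L-x)²)/(120LEI) = -8·(2·(9/2)·(6-(9/2))·(6-2·(9/2))·((9/2)+2·6)+(9/2)²·(6-(9/2))²)/(120·6·20000) = 1107/3200000 rad
Load 2 — applied couple M₀=20 kN·m at a=3/2 m (b=L-a=9/2):
  θ_2 = (R_Ax²/2 - M_Ax - M₀(x-a))/EI  [x>a] with R_A=15/4, M_A=-15/4 = ((15/4)·(9/2)²/2 - (-15/4)·(9/2) - 20·((9/2)-(3/2)))/20000 = -33/128000 rad
Load 3 — point force P=4 kN at a=12/5 m (b=L-a=18/5):
  θ_3 = Pa²(L-x)(2bL-(3b+a)(L-x))/(2L³EI)  [x>a] = 4·(12/5)²·(6-(9/2))·(2·(18/5)·6-(3·(18/5)+(12/5))·(6-(9/2)))/(2·6³·20000) = 117/1250000 rad
Superposition: θ = Σ θ_i = 7269/40000000 rad ≈ 0.000182 rad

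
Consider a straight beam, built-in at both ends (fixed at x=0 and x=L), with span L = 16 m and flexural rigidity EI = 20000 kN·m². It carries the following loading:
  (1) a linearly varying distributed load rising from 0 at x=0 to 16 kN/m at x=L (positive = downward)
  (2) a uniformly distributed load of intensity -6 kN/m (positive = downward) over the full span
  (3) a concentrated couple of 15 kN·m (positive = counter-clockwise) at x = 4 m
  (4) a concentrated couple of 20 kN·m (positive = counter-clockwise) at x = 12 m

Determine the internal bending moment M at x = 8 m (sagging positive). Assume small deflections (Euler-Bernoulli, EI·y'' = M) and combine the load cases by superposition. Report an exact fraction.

Load 1 — triangular load w₀=16 kN/m (0→w₀ over full span):
  M_1 = 3w₀Lx/20 - w₀L²/30 - w₀x³/(6L) = 3·16·16·8/20 - 16·16²/30 - 16·8³/(6·16) = 256/3 kN·m
Load 2 — uniform load w=-6 kN/m over full span:
  M_2 = wLx/2 - wL²/12 - wx²/2 = (-6)·16·8/2 - (-6)·16²/12 - (-6)·8²/2 = -64 kN·m
Load 3 — applied couple M₀=15 kN·m at a=4 m (b=L-a=12):
  M_3 = R_Ax - M_A - M₀  [x>a] with R_A=135/128, M_A=-45/16 = (135/128)·8 - (-45/16) - 15 = -15/4 kN·m
Load 4 — applied couple M₀=20 kN·m at a=12 m (b=L-a=4):
  M_4 = R_Ax - M_A  [x≤a] with R_A=45/32, M_A=25/4 = (45/32)·8 - (25/4) = 5 kN·m
Superposition: M = Σ M_i = 271/12 kN·m ≈ 22.583333 kN·m

M(8) = 271/12 kN·m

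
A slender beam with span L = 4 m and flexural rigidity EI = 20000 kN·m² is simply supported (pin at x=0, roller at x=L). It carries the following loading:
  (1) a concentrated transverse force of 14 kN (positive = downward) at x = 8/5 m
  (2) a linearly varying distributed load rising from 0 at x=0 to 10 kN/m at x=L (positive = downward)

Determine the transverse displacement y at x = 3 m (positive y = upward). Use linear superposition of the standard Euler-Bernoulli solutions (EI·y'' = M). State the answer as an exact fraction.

y(3) = -48013/40000000 m

Load 1 — point force P=14 kN at a=8/5 m (b=L-a=12/5):
  y_1 = -Pa(L-x)(2Lx-a²-x²)/(6LEI)  [x>a] = -14·(8/5)·(4-3)·(2·4·3-(8/5)²-3²)/(6·4·20000) = -2177/3750000 m
Load 2 — triangular load w₀=10 kN/m (0→w₀ over full span):
  y_2 = -w₀x(7L⁴-10L²x²+3x⁴)/(360LEI) = -10·3·(7·4⁴-10·4²·3²+3·3⁴)/(360·4·20000) = -119/192000 m
Superposition: y = Σ y_i = -48013/40000000 m ≈ -0.001200 m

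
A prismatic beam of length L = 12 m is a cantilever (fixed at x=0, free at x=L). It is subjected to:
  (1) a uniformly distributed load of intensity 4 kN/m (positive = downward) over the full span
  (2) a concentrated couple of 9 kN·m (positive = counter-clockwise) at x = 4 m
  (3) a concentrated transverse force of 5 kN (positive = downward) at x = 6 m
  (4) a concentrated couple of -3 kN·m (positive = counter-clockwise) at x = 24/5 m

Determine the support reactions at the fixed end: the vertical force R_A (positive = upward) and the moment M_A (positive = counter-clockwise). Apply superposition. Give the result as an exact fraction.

R_A = 53 kN, M_A = 312 kN·m

Load 1 — uniform load w=4 kN/m over full span:
  R_A = wL = 4·12 = 48 kN
  M_A = wL²/2 = 4·12²/2 = 288 kN·m
Load 2 — applied couple M₀=9 kN·m at a=4 m (b=L-a=8):
  R_A = 0 kN
  M_A = -M₀ = -9 kN·m
Load 3 — point force P=5 kN at a=6 m (b=L-a=6):
  R_A = P = 5 kN
  M_A = Pa = 5·6 = 30 kN·m
Load 4 — applied couple M₀=-3 kN·m at a=24/5 m (b=L-a=36/5):
  R_A = 0 kN
  M_A = -M₀ = -(-3) = 3 kN·m
Superposition: R_A = 53 kN, M_A = 312 kN·m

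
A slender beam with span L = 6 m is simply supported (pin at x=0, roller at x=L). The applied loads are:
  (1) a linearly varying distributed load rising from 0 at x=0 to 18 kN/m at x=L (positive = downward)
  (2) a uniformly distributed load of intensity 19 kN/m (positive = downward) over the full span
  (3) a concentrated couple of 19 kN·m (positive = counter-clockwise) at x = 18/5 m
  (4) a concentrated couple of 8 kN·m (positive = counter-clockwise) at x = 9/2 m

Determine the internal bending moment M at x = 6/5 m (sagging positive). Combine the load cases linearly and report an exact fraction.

M(6/5) = 10107/125 kN·m

Load 1 — triangular load w₀=18 kN/m (0→w₀ over full span):
  M_1 = w₀Lx/6 - w₀x³/(6L) = 18·6·(6/5)/6 - 18·(6/5)³/(6·6) = 2592/125 kN·m
Load 2 — uniform load w=19 kN/m over full span:
  M_2 = wx(L-x)/2 = 19·(6/5)·(6-(6/5))/2 = 1368/25 kN·m
Load 3 — applied couple M₀=19 kN·m at a=18/5 m (b=L-a=12/5):
  M_3 = M₀x/L  [x≤a] = 19·(6/5)/6 = 19/5 kN·m
Load 4 — applied couple M₀=8 kN·m at a=9/2 m (b=L-a=3/2):
  M_4 = M₀x/L  [x≤a] = 8·(6/5)/6 = 8/5 kN·m
Superposition: M = Σ M_i = 10107/125 kN·m ≈ 80.856000 kN·m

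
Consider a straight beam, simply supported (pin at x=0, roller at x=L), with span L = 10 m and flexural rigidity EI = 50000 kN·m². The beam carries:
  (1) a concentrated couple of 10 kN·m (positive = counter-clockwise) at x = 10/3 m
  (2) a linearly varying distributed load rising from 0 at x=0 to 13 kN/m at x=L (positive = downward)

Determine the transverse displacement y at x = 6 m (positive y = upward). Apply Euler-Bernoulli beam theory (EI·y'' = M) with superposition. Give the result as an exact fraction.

Load 1 — applied couple M₀=10 kN·m at a=10/3 m (b=L-a=20/3):
  y_1 = (M₀x³/(6L)-M₀(x-a)²/2+C₁x)/EI  [x>a] with C₁=M₀(3b²-L²)/(6L)=50/9 = (10·6³/(6·10)-10·(6-(10/3))²/2+(50/9)·6)/50000 = 19/28125 m
Load 2 — triangular load w₀=13 kN/m (0→w₀ over full span):
  y_2 = -w₀x(7L⁴-10L²x²+3x⁴)/(360LEI) = -13·6·(7·10⁴-10·10²·6²+3·6⁴)/(360·10·50000) = -3848/234375 m
Superposition: y = Σ y_i = -11069/703125 m ≈ -0.015743 m

y(6) = -11069/703125 m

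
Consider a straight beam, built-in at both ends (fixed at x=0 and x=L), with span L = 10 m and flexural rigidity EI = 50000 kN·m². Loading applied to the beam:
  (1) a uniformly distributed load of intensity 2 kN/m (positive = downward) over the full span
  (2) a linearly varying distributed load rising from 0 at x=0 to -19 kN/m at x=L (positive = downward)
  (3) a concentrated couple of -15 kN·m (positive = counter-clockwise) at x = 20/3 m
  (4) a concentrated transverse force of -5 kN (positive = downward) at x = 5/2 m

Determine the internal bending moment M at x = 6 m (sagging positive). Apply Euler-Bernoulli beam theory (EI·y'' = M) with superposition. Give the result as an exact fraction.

Load 1 — uniform load w=2 kN/m over full span:
  M_1 = wLx/2 - wL²/12 - wx²/2 = 2·10·6/2 - 2·10²/12 - 2·6²/2 = 22/3 kN·m
Load 2 — triangular load w₀=-19 kN/m (0→w₀ over full span):
  M_2 = 3w₀Lx/20 - w₀L²/30 - w₀x³/(6L) = 3·(-19)·10·6/20 - (-19)·10²/30 - (-19)·6³/(6·10) = -589/15 kN·m
Load 3 — applied couple M₀=-15 kN·m at a=20/3 m (b=L-a=10/3):
  M_3 = R_Ax - M_A  [x≤a] with R_A=-2, M_A=-5 = (-2)·6 - (-5) = -7 kN·m
Load 4 — point force P=-5 kN at a=5/2 m (b=L-a=15/2):
  M_4 = Pa²(a+3b)(L-x)/L³ - Pa²b/L²  [x>a] = (-5)·(5/2)²·((5/2)+3·(15/2))·(10-6)/10³ - (-5)·(5/2)²·(15/2)/10² = -25/32 kN·m
Superposition: M = Σ M_i = -19063/480 kN·m ≈ -39.714583 kN·m

M(6) = -19063/480 kN·m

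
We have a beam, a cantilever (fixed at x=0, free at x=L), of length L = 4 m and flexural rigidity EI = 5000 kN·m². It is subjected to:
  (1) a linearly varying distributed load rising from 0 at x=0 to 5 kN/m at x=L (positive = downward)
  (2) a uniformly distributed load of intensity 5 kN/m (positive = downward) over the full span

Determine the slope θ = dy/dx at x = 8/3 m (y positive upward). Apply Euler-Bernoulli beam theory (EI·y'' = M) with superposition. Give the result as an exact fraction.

θ(8/3) = -544/30375 rad

Load 1 — triangular load w₀=5 kN/m (0→w₀ over full span):
  θ_1 = (w₀Lx²/4-w₀L²x/3-w₀x⁴/(24L))/EI = (5·4·(8/3)²/4-5·4²·(8/3)/3-5·(8/3)⁴/(24·4))/5000 = -232/30375 rad
Load 2 — uniform load w=5 kN/m over full span:
  θ_2 = -wx(x²-3Lx+3L²)/(6EI) = -5·(8/3)·((8/3)²-3·4·(8/3)+3·4²)/(6·5000) = -104/10125 rad
Superposition: θ = Σ θ_i = -544/30375 rad ≈ -0.017909 rad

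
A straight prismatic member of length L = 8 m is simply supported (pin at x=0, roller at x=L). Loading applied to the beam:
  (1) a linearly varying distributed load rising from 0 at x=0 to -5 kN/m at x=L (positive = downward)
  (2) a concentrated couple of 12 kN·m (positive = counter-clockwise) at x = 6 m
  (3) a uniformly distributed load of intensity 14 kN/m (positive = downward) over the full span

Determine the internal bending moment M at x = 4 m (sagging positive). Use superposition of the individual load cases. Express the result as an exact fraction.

M(4) = 98 kN·m

Load 1 — triangular load w₀=-5 kN/m (0→w₀ over full span):
  M_1 = w₀Lx/6 - w₀x³/(6L) = (-5)·8·4/6 - (-5)·4³/(6·8) = -20 kN·m
Load 2 — applied couple M₀=12 kN·m at a=6 m (b=L-a=2):
  M_2 = M₀x/L  [x≤a] = 12·4/8 = 6 kN·m
Load 3 — uniform load w=14 kN/m over full span:
  M_3 = wx(L-x)/2 = 14·4·(8-4)/2 = 112 kN·m
Superposition: M = Σ M_i = 98 kN·m ≈ 98.000000 kN·m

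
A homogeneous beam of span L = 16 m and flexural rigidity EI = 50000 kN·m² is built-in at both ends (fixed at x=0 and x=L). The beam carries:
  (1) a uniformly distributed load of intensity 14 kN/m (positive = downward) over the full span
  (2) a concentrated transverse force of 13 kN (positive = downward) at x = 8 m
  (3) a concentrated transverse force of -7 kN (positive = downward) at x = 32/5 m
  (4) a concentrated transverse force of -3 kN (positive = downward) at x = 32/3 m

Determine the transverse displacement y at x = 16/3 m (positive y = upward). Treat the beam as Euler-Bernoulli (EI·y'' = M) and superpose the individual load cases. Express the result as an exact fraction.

Load 1 — uniform load w=14 kN/m over full span:
  y_1 = -wx²(L-x)²/(24EI) = -14·(16/3)²·(16-(16/3))²/(24·50000) = -28672/759375 m
Load 2 — point force P=13 kN at a=8 m (b=L-a=8):
  y_2 = -Pb²x²(3aL-(3a+b)x)/(6L³EI)  [x≤a] = -13·8²·(16/3)²·(3·8·16-(3·8+8)·(16/3))/(6·16³·50000) = -208/50625 m
Load 3 — point force P=-7 kN at a=32/5 m (b=L-a=48/5):
  y_3 = -Pb²x²(3aL-(3a+b)x)/(6L³EI)  [x≤a] = -(-7)·(48/5)²·(16/3)²·(3·(32/5)·16-(3·(32/5)+(48/5))·(16/3))/(6·16³·50000) = 896/390625 m
Load 4 — point force P=-3 kN at a=32/3 m (b=L-a=16/3):
  y_4 = -Pb²x²(3aL-(3a+b)x)/(6L³EI)  [x≤a] = -(-3)·(16/3)²·(16/3)²·(3·(32/3)·16-(3·(32/3)+(16/3))·(16/3))/(6·16³·50000) = 1408/2278125 m
Superposition: y = Σ y_i = -11092816/284765625 m ≈ -0.038954 m

y(16/3) = -11092816/284765625 m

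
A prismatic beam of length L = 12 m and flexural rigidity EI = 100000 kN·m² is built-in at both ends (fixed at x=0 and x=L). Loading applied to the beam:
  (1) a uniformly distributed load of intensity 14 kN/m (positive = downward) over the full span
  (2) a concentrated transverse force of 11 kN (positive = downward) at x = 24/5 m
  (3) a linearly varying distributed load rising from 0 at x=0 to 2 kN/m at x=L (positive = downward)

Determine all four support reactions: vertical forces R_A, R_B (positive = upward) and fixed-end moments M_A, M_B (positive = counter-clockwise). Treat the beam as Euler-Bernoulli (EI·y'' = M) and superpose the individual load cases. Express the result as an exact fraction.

Load 1 — uniform load w=14 kN/m over full span:
  R_A = wL/2 = 14·12/2 = 84 kN
  M_A = wL²/12 = 14·12²/12 = 168 kN·m
  R_B = wL/2 = 14·12/2 = 84 kN
  M_B = -wL²/12 = -14·12²/12 = -168 kN·m
Load 2 — point force P=11 kN at a=24/5 m (b=L-a=36/5):
  R_A = Pb²(3a+b)/L³ = 11·(36/5)²·(3·(24/5)+(36/5))/12³ = 891/125 kN
  M_A = Pab²/L² = 11·(24/5)·(36/5)²/12² = 2376/125 kN·m
  R_B = Pa²(a+3b)/L³ = 11·(24/5)²·((24/5)+3·(36/5))/12³ = 484/125 kN
  M_B = -Pa²b/L² = -11·(24/5)²·(36/5)/12² = -1584/125 kN·m
Load 3 — triangular load w₀=2 kN/m (0→w₀ over full span):
  R_A = 3w₀L/20 = 3·2·12/20 = 18/5 kN
  M_A = w₀L²/30 = 2·12²/30 = 48/5 kN·m
  R_B = 7w₀L/20 = 7·2·12/20 = 42/5 kN
  M_B = -w₀L²/20 = -2·12²/20 = -72/5 kN·m
Superposition: R_A = 11841/125 kN, M_A = 24576/125 kN·m, R_B = 12034/125 kN, M_B = -24384/125 kN·m

R_A = 11841/125 kN, M_A = 24576/125 kN·m, R_B = 12034/125 kN, M_B = -24384/125 kN·m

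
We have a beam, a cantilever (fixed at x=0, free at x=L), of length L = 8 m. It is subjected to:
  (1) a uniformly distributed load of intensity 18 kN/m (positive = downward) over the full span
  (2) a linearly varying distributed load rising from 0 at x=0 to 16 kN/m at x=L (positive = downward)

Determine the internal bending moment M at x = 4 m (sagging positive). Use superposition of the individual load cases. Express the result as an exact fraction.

Load 1 — uniform load w=18 kN/m over full span:
  M_1 = -w(L-x)²/2 = -18·(8-4)²/2 = -144 kN·m
Load 2 — triangular load w₀=16 kN/m (0→w₀ over full span):
  M_2 = w₀Lx/2 - w₀L²/3 - w₀x³/(6L) = 16·8·4/2 - 16·8²/3 - 16·4³/(6·8) = -320/3 kN·m
Superposition: M = Σ M_i = -752/3 kN·m ≈ -250.666667 kN·m

M(4) = -752/3 kN·m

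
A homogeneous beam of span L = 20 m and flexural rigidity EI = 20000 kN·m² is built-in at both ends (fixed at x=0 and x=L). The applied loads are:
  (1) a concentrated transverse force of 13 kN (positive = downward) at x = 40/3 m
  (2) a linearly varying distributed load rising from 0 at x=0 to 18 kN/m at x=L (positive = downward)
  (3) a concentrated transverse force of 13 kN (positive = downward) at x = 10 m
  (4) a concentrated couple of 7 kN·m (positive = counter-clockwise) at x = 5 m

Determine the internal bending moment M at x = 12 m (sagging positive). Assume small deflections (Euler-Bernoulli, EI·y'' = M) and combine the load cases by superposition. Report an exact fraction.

M(12) = 407209/2160 kN·m

Load 1 — point force P=13 kN at a=40/3 m (b=L-a=20/3):
  M_1 = Pb²(3a+b)x/L³ - Pab²/L²  [x≤a] = 13·(20/3)²·(3·(40/3)+(20/3))·12/20³ - 13·(40/3)·(20/3)²/20² = 572/27 kN·m
Load 2 — triangular load w₀=18 kN/m (0→w₀ over full span):
  M_2 = 3w₀Lx/20 - w₀L²/30 - w₀x³/(6L) = 3·18·20·12/20 - 18·20²/30 - 18·12³/(6·20) = 744/5 kN·m
Load 3 — point force P=13 kN at a=10 m (b=L-a=10):
  M_3 = Pa²(a+3b)(L-x)/L³ - Pa²b/L²  [x>a] = 13·10²·(10+3·10)·(20-12)/20³ - 13·10²·10/20² = 39/2 kN·m
Load 4 — applied couple M₀=7 kN·m at a=5 m (b=L-a=15):
  M_4 = R_Ax - M_A - M₀  [x>a] with R_A=63/160, M_A=-21/16 = (63/160)·12 - (-21/16) - 7 = -77/80 kN·m
Superposition: M = Σ M_i = 407209/2160 kN·m ≈ 188.522685 kN·m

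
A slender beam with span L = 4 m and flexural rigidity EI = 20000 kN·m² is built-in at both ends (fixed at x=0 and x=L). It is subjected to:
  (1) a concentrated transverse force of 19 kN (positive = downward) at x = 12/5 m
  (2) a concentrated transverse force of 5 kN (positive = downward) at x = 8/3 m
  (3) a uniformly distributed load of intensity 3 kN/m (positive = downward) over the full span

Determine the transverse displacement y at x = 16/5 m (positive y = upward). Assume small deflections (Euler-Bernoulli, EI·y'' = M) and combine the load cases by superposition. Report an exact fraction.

Load 1 — point force P=19 kN at a=12/5 m (b=L-a=8/5):
  y_1 = -Pa²(L-x)²(3bL-(3b+a)(L-x))/(6L³EI)  [x>a] = -19·(12/5)²·(4-(16/5))²·(3·(8/5)·4-(3·(8/5)+(12/5))·(4-(16/5)))/(6·4³·20000) = -1197/9765625 m
Load 2 — point force P=5 kN at a=8/3 m (b=L-a=4/3):
  y_2 = -Pa²(L-x)²(3bL-(3b+a)(L-x))/(6L³EI)  [x>a] = -5·(8/3)²·(4-(16/5))²·(3·(4/3)·4-(3·(4/3)+(8/3))·(4-(16/5)))/(6·4³·20000) = -8/253125 m
Load 3 — uniform load w=3 kN/m over full span:
  y_3 = -wx²(L-x)²/(24EI) = -3·(16/5)²·(4-(16/5))²/(24·20000) = -16/390625 m
Superposition: y = Σ y_i = -154357/791015625 m ≈ -0.000195 m

y(16/5) = -154357/791015625 m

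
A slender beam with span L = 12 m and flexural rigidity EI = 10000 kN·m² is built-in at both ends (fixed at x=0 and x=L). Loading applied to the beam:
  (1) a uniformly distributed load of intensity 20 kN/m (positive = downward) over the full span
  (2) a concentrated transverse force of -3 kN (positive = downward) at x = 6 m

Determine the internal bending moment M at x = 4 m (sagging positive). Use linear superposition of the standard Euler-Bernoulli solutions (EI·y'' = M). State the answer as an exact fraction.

M(4) = 157/2 kN·m

Load 1 — uniform load w=20 kN/m over full span:
  M_1 = wLx/2 - wL²/12 - wx²/2 = 20·12·4/2 - 20·12²/12 - 20·4²/2 = 80 kN·m
Load 2 — point force P=-3 kN at a=6 m (b=L-a=6):
  M_2 = Pb²(3a+b)x/L³ - Pab²/L²  [x≤a] = (-3)·6²·(3·6+6)·4/12³ - (-3)·6·6²/12² = -3/2 kN·m
Superposition: M = Σ M_i = 157/2 kN·m ≈ 78.500000 kN·m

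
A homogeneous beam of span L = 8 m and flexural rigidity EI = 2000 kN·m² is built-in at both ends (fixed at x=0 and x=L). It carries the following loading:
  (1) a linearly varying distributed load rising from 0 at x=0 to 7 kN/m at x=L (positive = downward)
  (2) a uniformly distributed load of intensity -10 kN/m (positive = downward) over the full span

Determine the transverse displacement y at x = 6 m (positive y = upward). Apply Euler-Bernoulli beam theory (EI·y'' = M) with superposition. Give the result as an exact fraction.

y(6) = 369/20000 m

Load 1 — triangular load w₀=7 kN/m (0→w₀ over full span):
  y_1 = -w₀x²(L-x)²(x+2L)/(120LEI) = -7·6²·(8-6)²·(6+2·8)/(120·8·2000) = -231/20000 m
Load 2 — uniform load w=-10 kN/m over full span:
  y_2 = -wx²(L-x)²/(24EI) = -(-10)·6²·(8-6)²/(24·2000) = 3/100 m
Superposition: y = Σ y_i = 369/20000 m ≈ 0.018450 m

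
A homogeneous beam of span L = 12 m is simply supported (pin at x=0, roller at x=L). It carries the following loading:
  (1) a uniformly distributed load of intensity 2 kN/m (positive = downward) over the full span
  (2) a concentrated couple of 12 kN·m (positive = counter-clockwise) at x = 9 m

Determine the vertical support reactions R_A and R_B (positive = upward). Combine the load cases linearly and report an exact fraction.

Load 1 — uniform load w=2 kN/m over full span:
  R_A = wL/2 = 2·12/2 = 12 kN
  R_B = wL/2 = 2·12/2 = 12 kN
Load 2 — applied couple M₀=12 kN·m at a=9 m (b=L-a=3):
  R_A = M₀/L = 12/12 = 1 kN
  R_B = -M₀/L = -12/12 = -1 kN
Superposition: R_A = 13 kN, R_B = 11 kN

R_A = 13 kN, R_B = 11 kN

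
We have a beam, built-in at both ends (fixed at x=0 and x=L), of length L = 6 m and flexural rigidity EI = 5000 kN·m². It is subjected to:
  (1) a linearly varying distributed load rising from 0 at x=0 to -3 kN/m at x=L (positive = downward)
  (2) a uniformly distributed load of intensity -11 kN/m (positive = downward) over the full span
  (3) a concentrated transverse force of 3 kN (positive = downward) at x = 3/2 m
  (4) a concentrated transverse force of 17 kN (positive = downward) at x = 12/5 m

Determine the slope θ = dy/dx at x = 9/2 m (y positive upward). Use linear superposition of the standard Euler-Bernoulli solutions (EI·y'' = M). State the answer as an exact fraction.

Load 1 — triangular load w₀=-3 kN/m (0→w₀ over full span):
  θ_1 = -w₀(2x(L-x)(L-2x)(x+2L)+x²(L-x)²)/(120LEI) = -(-3)·(2·(9/2)·(6-(9/2))·(6-2·(9/2))·((9/2)+2·6)+(9/2)²·(6-(9/2))²)/(120·6·5000) = -3321/6400000 rad
Load 2 — uniform load w=-11 kN/m over full span:
  θ_2 = -wx(L-x)(L-2x)/(12EI) = -(-11)·(9/2)·(6-(9/2))·(6-2·(9/2))/(12·5000) = -297/80000 rad
Load 3 — point force P=3 kN at a=3/2 m (b=L-a=9/2):
  θ_3 = Pa²(L-x)(2bL-(3b+a)(L-x))/(2L³EI)  [x>a] = 3·(3/2)²·(6-(9/2))·(2·(9/2)·6-(3·(9/2)+(3/2))·(6-(9/2)))/(2·6³·5000) = 189/1280000 rad
Load 4 — point force P=17 kN at a=12/5 m (b=L-a=18/5):
  θ_4 = Pa²(L-x)(2bL-(3b+a)(L-x))/(2L³EI)  [x>a] = 17·(12/5)²·(6-(9/2))·(2·(18/5)·6-(3·(18/5)+(12/5))·(6-(9/2)))/(2·6³·5000) = 1989/1250000 rad
Superposition: θ = Σ θ_i = -49851/20000000 rad ≈ -0.002493 rad

θ(9/2) = -49851/20000000 rad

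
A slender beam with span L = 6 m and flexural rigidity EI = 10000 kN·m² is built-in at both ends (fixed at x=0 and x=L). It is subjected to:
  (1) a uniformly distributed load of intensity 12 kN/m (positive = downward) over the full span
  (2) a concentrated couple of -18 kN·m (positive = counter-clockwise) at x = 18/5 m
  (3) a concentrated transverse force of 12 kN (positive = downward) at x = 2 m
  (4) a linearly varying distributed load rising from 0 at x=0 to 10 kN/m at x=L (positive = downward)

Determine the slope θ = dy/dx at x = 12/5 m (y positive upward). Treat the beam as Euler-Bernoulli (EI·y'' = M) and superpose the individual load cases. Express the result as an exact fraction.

θ(12/5) = -591/390625 rad

Load 1 — uniform load w=12 kN/m over full span:
  θ_1 = -wx(L-x)(L-2x)/(12EI) = -12·(12/5)·(6-(12/5))·(6-2·(12/5))/(12·10000) = -81/78125 rad
Load 2 — applied couple M₀=-18 kN·m at a=18/5 m (b=L-a=12/5):
  θ_2 = (R_Ax²/2 - M_Ax)/EI  [x≤a] with R_A=-108/25, M_A=-144/25 = ((-108/25)·(12/5)²/2 - (-144/25)·(12/5))/10000 = 54/390625 rad
Load 3 — point force P=12 kN at a=2 m (b=L-a=4):
  θ_3 = Pa²(L-x)(2bL-(3b+a)(L-x))/(2L³EI)  [x>a] = 12·2²·(6-(12/5))·(2·4·6-(3·4+2)·(6-(12/5)))/(2·6³·10000) = -3/31250 rad
Load 4 — triangular load w₀=10 kN/m (0→w₀ over full span):
  θ_4 = -w₀(2x(L-x)(L-2x)(x+2L)+x²(L-x)²)/(120LEI) = -10·(2·(12/5)·(6-(12/5))·(6-2·(12/5))·((12/5)+2·6)+(12/5)²·(6-(12/5))²)/(120·6·10000) = -81/156250 rad
Superposition: θ = Σ θ_i = -591/390625 rad ≈ -0.001513 rad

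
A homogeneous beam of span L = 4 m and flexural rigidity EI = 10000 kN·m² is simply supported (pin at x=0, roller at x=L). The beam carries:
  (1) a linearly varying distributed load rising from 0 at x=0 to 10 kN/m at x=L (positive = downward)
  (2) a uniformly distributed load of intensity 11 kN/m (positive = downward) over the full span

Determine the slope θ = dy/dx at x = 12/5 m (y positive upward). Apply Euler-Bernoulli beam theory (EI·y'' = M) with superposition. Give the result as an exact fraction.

θ(12/5) = 337/281250 rad

Load 1 — triangular load w₀=10 kN/m (0→w₀ over full span):
  θ_1 = -w₀(7L⁴-30L²x²+15x⁴)/(360LEI) = -10·(7·4⁴-30·4²·(12/5)²+15·(12/5)⁴)/(360·4·10000) = 232/703125 rad
Load 2 — uniform load w=11 kN/m over full span:
  θ_2 = -w(L³-6Lx²+4x³)/(24EI) = -11·(4³-6·4·(12/5)²+4·(12/5)³)/(24·10000) = 407/468750 rad
Superposition: θ = Σ θ_i = 337/281250 rad ≈ 0.001198 rad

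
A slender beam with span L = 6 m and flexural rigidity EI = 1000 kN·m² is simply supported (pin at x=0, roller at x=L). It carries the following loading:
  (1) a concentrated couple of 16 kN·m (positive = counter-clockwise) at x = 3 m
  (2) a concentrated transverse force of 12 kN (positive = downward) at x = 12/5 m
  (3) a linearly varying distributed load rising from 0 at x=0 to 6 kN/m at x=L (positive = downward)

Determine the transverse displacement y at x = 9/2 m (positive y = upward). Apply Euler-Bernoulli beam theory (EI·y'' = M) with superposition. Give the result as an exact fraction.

Load 1 — applied couple M₀=16 kN·m at a=3 m (b=L-a=3):
  y_1 = (M₀x³/(6L)-M₀(x-a)²/2+C₁x)/EI  [x>a] with C₁=M₀(3b²-L²)/(6L)=-4 = (16·(9/2)³/(6·6)-16·((9/2)-3)²/2+(-4)·(9/2))/1000 = 9/2000 m
Load 2 — point force P=12 kN at a=12/5 m (b=L-a=18/5):
  y_2 = -Pa(L-x)(2Lx-a²-x²)/(6LEI)  [x>a] = -12·(12/5)·(6-(9/2))·(2·6·(9/2)-(12/5)²-(9/2)²)/(6·6·1000) = -8397/250000 m
Load 3 — triangular load w₀=6 kN/m (0→w₀ over full span):
  y_3 = -w₀x(7L⁴-10L²x²+3x⁴)/(360LEI) = -6·(9/2)·(7·6⁴-10·6²·(9/2)²+3·(9/2)⁴)/(360·6·1000) = -9639/256000 m
Superposition: y = Σ y_i = -2135691/32000000 m ≈ -0.066740 m

y(9/2) = -2135691/32000000 m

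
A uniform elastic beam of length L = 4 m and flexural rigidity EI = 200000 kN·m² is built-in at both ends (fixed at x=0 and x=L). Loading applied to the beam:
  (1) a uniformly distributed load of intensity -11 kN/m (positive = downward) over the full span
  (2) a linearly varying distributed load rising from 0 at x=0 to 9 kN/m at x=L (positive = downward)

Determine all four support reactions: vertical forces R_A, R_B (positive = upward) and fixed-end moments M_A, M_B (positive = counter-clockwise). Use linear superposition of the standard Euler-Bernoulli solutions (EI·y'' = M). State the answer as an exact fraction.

R_A = -83/5 kN, M_A = -148/15 kN·m, R_B = -47/5 kN, M_B = 112/15 kN·m

Load 1 — uniform load w=-11 kN/m over full span:
  R_A = wL/2 = (-11)·4/2 = -22 kN
  M_A = wL²/12 = (-11)·4²/12 = -44/3 kN·m
  R_B = wL/2 = (-11)·4/2 = -22 kN
  M_B = -wL²/12 = -(-11)·4²/12 = 44/3 kN·m
Load 2 — triangular load w₀=9 kN/m (0→w₀ over full span):
  R_A = 3w₀L/20 = 3·9·4/20 = 27/5 kN
  M_A = w₀L²/30 = 9·4²/30 = 24/5 kN·m
  R_B = 7w₀L/20 = 7·9·4/20 = 63/5 kN
  M_B = -w₀L²/20 = -9·4²/20 = -36/5 kN·m
Superposition: R_A = -83/5 kN, M_A = -148/15 kN·m, R_B = -47/5 kN, M_B = 112/15 kN·m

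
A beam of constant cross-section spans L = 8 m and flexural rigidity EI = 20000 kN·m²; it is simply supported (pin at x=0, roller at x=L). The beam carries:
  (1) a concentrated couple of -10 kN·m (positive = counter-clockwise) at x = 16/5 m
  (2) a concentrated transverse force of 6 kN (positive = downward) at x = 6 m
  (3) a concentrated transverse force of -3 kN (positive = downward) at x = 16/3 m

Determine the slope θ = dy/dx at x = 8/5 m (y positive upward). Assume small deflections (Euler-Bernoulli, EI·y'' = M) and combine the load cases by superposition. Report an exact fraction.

Load 1 — applied couple M₀=-10 kN·m at a=16/5 m (b=L-a=24/5):
  θ_1 = (M₀x²/(2L)+C₁)/EI  [x≤a] with C₁=M₀(3b²-L²)/(6L)=-16/15 = ((-10)·(8/5)²/(2·8)+(-16/15))/20000 = -1/7500 rad
Load 2 — point force P=6 kN at a=6 m (b=L-a=2):
  θ_2 = -Pb(L²-b²-3x²)/(6LEI)  [x≤a] = -6·2·(8²-2²-3·(8/5)²)/(6·8·20000) = -327/500000 rad
Load 3 — point force P=-3 kN at a=16/3 m (b=L-a=8/3):
  θ_3 = -Pb(L²-b²-3x²)/(6LEI)  [x≤a] = -(-3)·(8/3)·(8²-(8/3)²-3·(8/5)²)/(6·8·20000) = 173/421875 rad
Superposition: θ = Σ θ_i = -5093/13500000 rad ≈ -0.000377 rad

θ(8/5) = -5093/13500000 rad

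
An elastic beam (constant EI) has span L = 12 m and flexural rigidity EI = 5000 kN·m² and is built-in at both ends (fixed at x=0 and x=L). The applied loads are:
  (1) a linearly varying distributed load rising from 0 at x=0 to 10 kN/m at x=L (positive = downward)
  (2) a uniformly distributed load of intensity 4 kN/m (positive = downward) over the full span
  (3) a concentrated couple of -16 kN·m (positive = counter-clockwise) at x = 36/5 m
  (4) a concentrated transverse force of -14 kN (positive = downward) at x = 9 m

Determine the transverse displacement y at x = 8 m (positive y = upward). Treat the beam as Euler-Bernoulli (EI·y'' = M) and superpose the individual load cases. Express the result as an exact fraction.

Load 1 — triangular load w₀=10 kN/m (0→w₀ over full span):
  y_1 = -w₀x²(L-x)²(x+2L)/(120LEI) = -10·8²·(12-8)²·(8+2·12)/(120·12·5000) = -256/5625 m
Load 2 — uniform load w=4 kN/m over full span:
  y_2 = -wx²(L-x)²/(24EI) = -4·8²·(12-8)²/(24·5000) = -64/1875 m
Load 3 — applied couple M₀=-16 kN·m at a=36/5 m (b=L-a=24/5):
  y_3 = (R_Ax³/6 - M_Ax²/2 - M₀(x-a)²/2)/EI  [x>a] with R_A=-48/25, M_A=-128/25 = ((-48/25)·8³/6 - (-128/25)·8²/2 - (-16)·(8-(36/5))²/2)/5000 = 16/15625 m
Load 4 — point force P=-14 kN at a=9 m (b=L-a=3):
  y_4 = -Pb²x²(3aL-(3a+b)x)/(6L³EI)  [x≤a] = -(-14)·3²·8²·(3·9·12-(3·9+3)·8)/(6·12³·5000) = 49/3750 m
Superposition: y = Σ y_i = -18437/281250 m ≈ -0.065554 m

y(8) = -18437/281250 m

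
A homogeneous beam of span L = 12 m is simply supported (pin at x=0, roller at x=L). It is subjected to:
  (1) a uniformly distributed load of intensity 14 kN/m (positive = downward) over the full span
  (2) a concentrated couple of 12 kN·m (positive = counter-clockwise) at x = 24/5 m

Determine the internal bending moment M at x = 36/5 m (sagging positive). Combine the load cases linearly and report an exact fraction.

Load 1 — uniform load w=14 kN/m over full span:
  M_1 = wx(L-x)/2 = 14·(36/5)·(12-(36/5))/2 = 6048/25 kN·m
Load 2 — applied couple M₀=12 kN·m at a=24/5 m (b=L-a=36/5):
  M_2 = M₀x/L - M₀  [x>a] = 12·(36/5)/12 - 12 = -24/5 kN·m
Superposition: M = Σ M_i = 5928/25 kN·m ≈ 237.120000 kN·m

M(36/5) = 5928/25 kN·m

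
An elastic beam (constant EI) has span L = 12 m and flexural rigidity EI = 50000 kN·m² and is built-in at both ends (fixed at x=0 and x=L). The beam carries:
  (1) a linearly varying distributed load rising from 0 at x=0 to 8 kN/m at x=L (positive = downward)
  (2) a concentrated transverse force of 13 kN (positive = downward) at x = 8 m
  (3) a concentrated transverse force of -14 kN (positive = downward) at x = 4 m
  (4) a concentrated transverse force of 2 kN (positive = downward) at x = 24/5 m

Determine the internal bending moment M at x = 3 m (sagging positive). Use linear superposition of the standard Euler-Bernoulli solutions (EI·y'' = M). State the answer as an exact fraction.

Load 1 — triangular load w₀=8 kN/m (0→w₀ over full span):
  M_1 = 3w₀Lx/20 - w₀L²/30 - w₀x³/(6L) = 3·8·12·3/20 - 8·12²/30 - 8·3³/(6·12) = 9/5 kN·m
Load 2 — point force P=13 kN at a=8 m (b=L-a=4):
  M_2 = Pb²(3a+b)x/L³ - Pab²/L²  [x≤a] = 13·4²·(3·8+4)·3/12³ - 13·8·4²/12² = -13/9 kN·m
Load 3 — point force P=-14 kN at a=4 m (b=L-a=8):
  M_3 = Pb²(3a+b)x/L³ - Pab²/L²  [x≤a] = (-14)·8²·(3·4+8)·3/12³ - (-14)·4·8²/12² = -56/9 kN·m
Load 4 — point force P=2 kN at a=24/5 m (b=L-a=36/5):
  M_4 = Pb²(3a+b)x/L³ - Pab²/L²  [x≤a] = 2·(36/5)²·(3·(24/5)+(36/5))·3/12³ - 2·(24/5)·(36/5)²/12² = 54/125 kN·m
Superposition: M = Σ M_i = -2038/375 kN·m ≈ -5.434667 kN·m

M(3) = -2038/375 kN·m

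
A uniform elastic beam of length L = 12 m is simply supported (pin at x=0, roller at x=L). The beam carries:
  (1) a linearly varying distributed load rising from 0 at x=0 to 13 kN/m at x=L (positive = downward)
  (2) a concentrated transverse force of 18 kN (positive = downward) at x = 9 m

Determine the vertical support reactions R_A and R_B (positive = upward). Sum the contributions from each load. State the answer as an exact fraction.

R_A = 61/2 kN, R_B = 131/2 kN

Load 1 — triangular load w₀=13 kN/m (0→w₀ over full span):
  R_A = w₀L/6 = 13·12/6 = 26 kN
  R_B = w₀L/3 = 13·12/3 = 52 kN
Load 2 — point force P=18 kN at a=9 m (b=L-a=3):
  R_A = Pb/L = 18·3/12 = 9/2 kN
  R_B = Pa/L = 18·9/12 = 27/2 kN
Superposition: R_A = 61/2 kN, R_B = 131/2 kN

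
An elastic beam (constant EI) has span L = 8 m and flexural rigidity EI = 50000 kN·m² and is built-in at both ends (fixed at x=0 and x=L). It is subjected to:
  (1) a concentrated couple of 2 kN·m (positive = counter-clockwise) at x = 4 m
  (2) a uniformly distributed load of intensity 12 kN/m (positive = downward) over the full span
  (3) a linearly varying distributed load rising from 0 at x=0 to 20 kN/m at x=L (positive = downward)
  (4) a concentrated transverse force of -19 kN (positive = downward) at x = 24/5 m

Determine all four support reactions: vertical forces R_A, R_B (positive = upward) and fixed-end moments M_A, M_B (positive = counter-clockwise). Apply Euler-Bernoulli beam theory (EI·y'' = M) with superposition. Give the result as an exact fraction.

Load 1 — applied couple M₀=2 kN·m at a=4 m (b=L-a=4):
  R_A = 6M₀ab/L³ = 6·2·4·4/8³ = 3/8 kN
  M_A = M₀b(2a-b)/L² = 2·4·(2·4-4)/8² = 1/2 kN·m
  R_B = -6M₀ab/L³ = -6·2·4·4/8³ = -3/8 kN
  M_B = M₀a(2b-a)/L² = 2·4·(2·4-4)/8² = 1/2 kN·m
Load 2 — uniform load w=12 kN/m over full span:
  R_A = wL/2 = 12·8/2 = 48 kN
  M_A = wL²/12 = 12·8²/12 = 64 kN·m
  R_B = wL/2 = 12·8/2 = 48 kN
  M_B = -wL²/12 = -12·8²/12 = -64 kN·m
Load 3 — triangular load w₀=20 kN/m (0→w₀ over full span):
  R_A = 3w₀L/20 = 3·20·8/20 = 24 kN
  M_A = w₀L²/30 = 20·8²/30 = 128/3 kN·m
  R_B = 7w₀L/20 = 7·20·8/20 = 56 kN
  M_B = -w₀L²/20 = -20·8²/20 = -64 kN·m
Load 4 — point force P=-19 kN at a=24/5 m (b=L-a=16/5):
  R_A = Pb²(3a+b)/L³ = (-19)·(16/5)²·(3·(24/5)+(16/5))/8³ = -836/125 kN
  M_A = Pab²/L² = (-19)·(24/5)·(16/5)²/8² = -1824/125 kN·m
  R_B = Pa²(a+3b)/L³ = (-19)·(24/5)²·((24/5)+3·(16/5))/8³ = -1539/125 kN
  M_B = -Pa²b/L² = -(-19)·(24/5)²·(16/5)/8² = 2736/125 kN·m
Superposition: R_A = 65687/1000 kN, M_A = 69431/750 kN·m, R_B = 91313/1000 kN, M_B = -26403/250 kN·m

R_A = 65687/1000 kN, M_A = 69431/750 kN·m, R_B = 91313/1000 kN, M_B = -26403/250 kN·m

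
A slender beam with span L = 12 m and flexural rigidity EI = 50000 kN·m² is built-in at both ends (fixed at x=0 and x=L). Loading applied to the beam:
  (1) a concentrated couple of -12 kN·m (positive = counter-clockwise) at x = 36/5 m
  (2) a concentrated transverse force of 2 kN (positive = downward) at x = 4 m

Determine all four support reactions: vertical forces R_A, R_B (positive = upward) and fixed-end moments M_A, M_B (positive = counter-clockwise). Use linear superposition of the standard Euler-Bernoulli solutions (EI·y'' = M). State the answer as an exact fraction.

R_A = 28/675 kN, M_A = -64/225 kN·m, R_B = 1322/675 kN, M_B = -724/225 kN·m

Load 1 — applied couple M₀=-12 kN·m at a=36/5 m (b=L-a=24/5):
  R_A = 6M₀ab/L³ = 6·(-12)·(36/5)·(24/5)/12³ = -36/25 kN
  M_A = M₀b(2a-b)/L² = (-12)·(24/5)·(2·(36/5)-(24/5))/12² = -96/25 kN·m
  R_B = -6M₀ab/L³ = -6·(-12)·(36/5)·(24/5)/12³ = 36/25 kN
  M_B = M₀a(2b-a)/L² = (-12)·(36/5)·(2·(24/5)-(36/5))/12² = -36/25 kN·m
Load 2 — point force P=2 kN at a=4 m (b=L-a=8):
  R_A = Pb²(3a+b)/L³ = 2·8²·(3·4+8)/12³ = 40/27 kN
  M_A = Pab²/L² = 2·4·8²/12² = 32/9 kN·m
  R_B = Pa²(a+3b)/L³ = 2·4²·(4+3·8)/12³ = 14/27 kN
  M_B = -Pa²b/L² = -2·4²·8/12² = -16/9 kN·m
Superposition: R_A = 28/675 kN, M_A = -64/225 kN·m, R_B = 1322/675 kN, M_B = -724/225 kN·m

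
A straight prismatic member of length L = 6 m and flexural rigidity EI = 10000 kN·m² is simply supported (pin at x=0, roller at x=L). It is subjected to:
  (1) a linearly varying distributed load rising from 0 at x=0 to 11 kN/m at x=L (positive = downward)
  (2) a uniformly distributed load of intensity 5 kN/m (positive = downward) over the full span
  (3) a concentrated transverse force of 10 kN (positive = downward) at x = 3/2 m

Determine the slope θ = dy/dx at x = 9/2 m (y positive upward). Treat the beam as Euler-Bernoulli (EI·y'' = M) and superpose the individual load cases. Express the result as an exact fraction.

θ(9/2) = 97329/12800000 rad

Load 1 — triangular load w₀=11 kN/m (0→w₀ over full span):
  θ_1 = -w₀(7L⁴-30L²x²+15x⁴)/(360LEI) = -11·(7·6⁴-30·6²·(9/2)²+15·(9/2)⁴)/(360·6·10000) = 43329/12800000 rad
Load 2 — uniform load w=5 kN/m over full span:
  θ_2 = -w(L³-6Lx²+4x³)/(24EI) = -5·(6³-6·6·(9/2)²+4·(9/2)³)/(24·10000) = 99/32000 rad
Load 3 — point force P=10 kN at a=3/2 m (b=L-a=9/2):
  θ_3 = -Pa(2L²-6Lx+3x²+a²)/(6LEI)  [x>a] = -10·(3/2)·(2·6²-6·6·(9/2)+3·(9/2)²+(3/2)²)/(6·6·10000) = 9/8000 rad
Superposition: θ = Σ θ_i = 97329/12800000 rad ≈ 0.007604 rad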